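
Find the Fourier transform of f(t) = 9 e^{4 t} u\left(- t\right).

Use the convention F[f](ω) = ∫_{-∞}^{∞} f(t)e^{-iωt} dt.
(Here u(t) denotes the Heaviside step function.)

F(ω) = - \frac{9}{i \omega - 4}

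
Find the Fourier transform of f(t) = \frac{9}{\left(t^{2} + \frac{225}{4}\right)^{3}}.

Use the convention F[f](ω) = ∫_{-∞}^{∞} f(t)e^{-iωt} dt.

F(ω) = \frac{\pi \left(75 \omega^{2} + 30 \left|{\omega}\right| + 4\right) e^{- \frac{15 \left|{\omega}\right|}{2}}}{28125}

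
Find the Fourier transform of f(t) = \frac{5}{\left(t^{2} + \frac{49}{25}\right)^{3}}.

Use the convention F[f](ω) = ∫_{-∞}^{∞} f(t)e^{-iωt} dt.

F(ω) = \frac{625 \pi \left(49 \omega^{2} + 105 \left|{\omega}\right| + 75\right) e^{- \frac{7 \left|{\omega}\right|}{5}}}{134456}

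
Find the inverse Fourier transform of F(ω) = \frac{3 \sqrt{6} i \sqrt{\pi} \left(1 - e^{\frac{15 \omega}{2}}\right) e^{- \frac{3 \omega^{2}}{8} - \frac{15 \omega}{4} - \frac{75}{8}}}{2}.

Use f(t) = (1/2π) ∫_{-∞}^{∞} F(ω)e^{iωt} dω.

f(t) = 6 e^{- \frac{2 t^{2}}{3}} \sin{\left(5 t \right)}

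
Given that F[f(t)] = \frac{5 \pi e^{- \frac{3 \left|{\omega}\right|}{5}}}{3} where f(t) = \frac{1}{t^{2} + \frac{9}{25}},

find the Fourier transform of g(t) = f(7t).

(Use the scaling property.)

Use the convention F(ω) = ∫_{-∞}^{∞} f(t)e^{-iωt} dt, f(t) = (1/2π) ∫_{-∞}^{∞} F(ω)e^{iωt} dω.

F[g](ω) = \frac{5 \pi e^{- \frac{3 \left|{\omega}\right|}{35}}}{21}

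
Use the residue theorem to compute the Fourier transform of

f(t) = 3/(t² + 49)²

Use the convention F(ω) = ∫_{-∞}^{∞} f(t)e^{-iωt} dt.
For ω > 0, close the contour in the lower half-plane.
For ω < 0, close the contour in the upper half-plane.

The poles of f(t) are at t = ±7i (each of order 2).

Let g(z) = f(z)e^{-iωz}; for large |z| the factor e^{-iωz} decays in the lower half-plane when ω > 0 and in the upper half-plane when ω < 0.

Case ω > 0 (lower half-plane, clockwise contour ⇒ F(ω) = -2πi·ΣRes):
  Res_{z = - 7 i} g(z) = \frac{3 i \left(7 \omega + 1\right) e^{- 7 \omega}}{1372} (pole of order 2)
  F(ω) = -2πi·ΣRes = \frac{3 \pi \left(7 \omega + 1\right) e^{- 7 \omega}}{686}

Case ω < 0 (upper half-plane, counterclockwise contour ⇒ F(ω) = +2πi·ΣRes):
  Res_{z = 7 i} g(z) = \frac{3 i \left(7 \omega - 1\right) e^{7 \omega}}{1372} (pole of order 2)
  F(ω) = 2πi·ΣRes = \frac{3 \pi \left(1 - 7 \omega\right) e^{7 \omega}}{686}

Both cases combine into a single formula in |ω|:

F(ω) = \frac{3 \pi \left(7 \left|{\omega}\right| + 1\right) e^{- 7 \left|{\omega}\right|}}{686}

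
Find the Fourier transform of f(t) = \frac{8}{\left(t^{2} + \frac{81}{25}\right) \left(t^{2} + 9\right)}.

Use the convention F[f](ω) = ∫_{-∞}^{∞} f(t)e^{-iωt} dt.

F(ω) = - \frac{25 \pi e^{- 3 \left|{\omega}\right|}}{54} + \frac{125 \pi e^{- \frac{9 \left|{\omega}\right|}{5}}}{162}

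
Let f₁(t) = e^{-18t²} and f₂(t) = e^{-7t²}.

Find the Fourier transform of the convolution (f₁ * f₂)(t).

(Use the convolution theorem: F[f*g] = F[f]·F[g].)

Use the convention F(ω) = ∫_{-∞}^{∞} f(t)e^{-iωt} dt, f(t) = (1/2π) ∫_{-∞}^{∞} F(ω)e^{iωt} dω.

F[f₁*f₂](ω) = \frac{\sqrt{14} \pi e^{- \frac{25 \omega^{2}}{504}}}{42}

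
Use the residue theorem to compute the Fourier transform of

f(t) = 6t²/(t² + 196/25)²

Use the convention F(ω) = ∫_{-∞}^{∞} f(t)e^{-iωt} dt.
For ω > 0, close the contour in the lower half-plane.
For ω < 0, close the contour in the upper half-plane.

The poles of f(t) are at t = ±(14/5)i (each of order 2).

Let g(z) = f(z)e^{-iωz}; for large |z| the factor e^{-iωz} decays in the lower half-plane when ω > 0 and in the upper half-plane when ω < 0.

Case ω > 0 (lower half-plane, clockwise contour ⇒ F(ω) = -2πi·ΣRes):
  Res_{z = - \frac{14 i}{5}} g(z) = \frac{3 i \left(5 - 14 \omega\right) e^{- \frac{14 \omega}{5}}}{28} (pole of order 2)
  F(ω) = -2πi·ΣRes = \frac{3 \pi \left(5 - 14 \omega\right) e^{- \frac{14 \omega}{5}}}{14}

Case ω < 0 (upper half-plane, counterclockwise contour ⇒ F(ω) = +2πi·ΣRes):
  Res_{z = \frac{14 i}{5}} g(z) = \frac{3 i \left(- 14 \omega - 5\right) e^{\frac{14 \omega}{5}}}{28} (pole of order 2)
  F(ω) = 2πi·ΣRes = \frac{3 \pi \left(14 \omega + 5\right) e^{\frac{14 \omega}{5}}}{14}

Both cases combine into a single formula in |ω|:

F(ω) = \frac{3 \pi \left(5 - 14 \left|{\omega}\right|\right) e^{- \frac{14 \left|{\omega}\right|}{5}}}{14}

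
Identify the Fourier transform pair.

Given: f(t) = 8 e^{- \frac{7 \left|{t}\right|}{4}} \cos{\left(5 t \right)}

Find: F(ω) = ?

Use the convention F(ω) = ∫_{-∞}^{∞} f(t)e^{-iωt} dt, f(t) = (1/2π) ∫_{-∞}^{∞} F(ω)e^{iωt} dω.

F(ω) = \frac{448 \left(16 \omega^{2} + 449\right)}{256 \omega^{4} - 11232 \omega^{2} + 201601}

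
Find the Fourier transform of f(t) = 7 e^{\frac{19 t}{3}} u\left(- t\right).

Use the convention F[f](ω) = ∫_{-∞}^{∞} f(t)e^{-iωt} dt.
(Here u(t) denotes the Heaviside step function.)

F(ω) = - \frac{21}{3 i \omega - 19}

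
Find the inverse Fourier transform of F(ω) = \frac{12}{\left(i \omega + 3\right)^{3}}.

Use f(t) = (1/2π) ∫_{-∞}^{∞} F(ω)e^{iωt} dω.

f(t) = 6 t^{2} e^{- 3 t} u\left(t\right)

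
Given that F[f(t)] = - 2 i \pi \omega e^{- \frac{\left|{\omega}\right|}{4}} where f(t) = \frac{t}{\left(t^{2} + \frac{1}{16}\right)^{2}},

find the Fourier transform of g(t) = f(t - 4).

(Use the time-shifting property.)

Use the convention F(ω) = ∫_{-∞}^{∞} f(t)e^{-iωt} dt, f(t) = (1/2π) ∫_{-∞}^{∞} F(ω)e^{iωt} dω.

F[g](ω) = - 2 i \pi \omega e^{- 4 i \omega - \frac{\left|{\omega}\right|}{4}}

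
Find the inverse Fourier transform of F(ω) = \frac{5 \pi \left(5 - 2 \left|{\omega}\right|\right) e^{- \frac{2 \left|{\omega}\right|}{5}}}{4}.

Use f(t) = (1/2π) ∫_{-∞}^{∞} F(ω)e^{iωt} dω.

f(t) = \frac{5 t^{2}}{\left(t^{2} + \frac{4}{25}\right)^{2}}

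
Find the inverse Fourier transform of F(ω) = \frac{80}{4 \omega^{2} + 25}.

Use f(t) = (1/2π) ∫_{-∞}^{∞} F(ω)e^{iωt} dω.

f(t) = 4 e^{- \frac{5 \left|{t}\right|}{2}}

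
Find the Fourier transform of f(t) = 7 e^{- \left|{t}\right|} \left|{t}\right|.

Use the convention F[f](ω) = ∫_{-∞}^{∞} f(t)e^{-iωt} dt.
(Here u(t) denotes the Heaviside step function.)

F(ω) = \frac{14 \left(1 - \omega^{2}\right)}{\left(\omega^{2} + 1\right)^{2}}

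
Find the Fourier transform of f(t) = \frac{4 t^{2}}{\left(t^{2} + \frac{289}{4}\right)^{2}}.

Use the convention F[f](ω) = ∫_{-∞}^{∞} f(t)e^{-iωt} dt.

F(ω) = \frac{2 \pi \left(2 - 17 \left|{\omega}\right|\right) e^{- \frac{17 \left|{\omega}\right|}{2}}}{17}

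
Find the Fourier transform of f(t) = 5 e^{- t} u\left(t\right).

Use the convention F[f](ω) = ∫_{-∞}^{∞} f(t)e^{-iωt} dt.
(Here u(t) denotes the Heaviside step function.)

F(ω) = \frac{5}{i \omega + 1}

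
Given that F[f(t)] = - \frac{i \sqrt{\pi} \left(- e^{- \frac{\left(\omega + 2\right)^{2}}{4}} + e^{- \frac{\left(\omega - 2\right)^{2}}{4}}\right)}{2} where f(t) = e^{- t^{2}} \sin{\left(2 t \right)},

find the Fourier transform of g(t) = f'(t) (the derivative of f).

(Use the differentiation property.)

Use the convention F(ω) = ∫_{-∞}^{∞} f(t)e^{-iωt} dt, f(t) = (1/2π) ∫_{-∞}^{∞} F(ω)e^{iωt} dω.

F[g](ω) = \frac{\sqrt{\pi} \omega \left(e^{2 \omega} - 1\right) e^{- \frac{\omega^{2}}{4} - \omega - 1}}{2}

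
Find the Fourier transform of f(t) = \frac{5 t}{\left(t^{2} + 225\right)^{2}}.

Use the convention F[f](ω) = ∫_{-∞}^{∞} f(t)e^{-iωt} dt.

F(ω) = - \frac{i \pi \omega e^{- 15 \left|{\omega}\right|}}{6}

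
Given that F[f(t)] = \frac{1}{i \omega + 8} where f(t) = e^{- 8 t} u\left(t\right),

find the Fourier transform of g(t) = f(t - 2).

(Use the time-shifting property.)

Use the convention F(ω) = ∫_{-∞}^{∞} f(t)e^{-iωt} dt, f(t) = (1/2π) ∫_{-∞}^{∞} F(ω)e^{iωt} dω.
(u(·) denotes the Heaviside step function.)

F[g](ω) = \frac{e^{- 2 i \omega}}{i \omega + 8}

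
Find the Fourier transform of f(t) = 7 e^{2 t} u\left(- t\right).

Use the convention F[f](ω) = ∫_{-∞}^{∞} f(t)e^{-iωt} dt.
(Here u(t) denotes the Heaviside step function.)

F(ω) = - \frac{7}{i \omega - 2}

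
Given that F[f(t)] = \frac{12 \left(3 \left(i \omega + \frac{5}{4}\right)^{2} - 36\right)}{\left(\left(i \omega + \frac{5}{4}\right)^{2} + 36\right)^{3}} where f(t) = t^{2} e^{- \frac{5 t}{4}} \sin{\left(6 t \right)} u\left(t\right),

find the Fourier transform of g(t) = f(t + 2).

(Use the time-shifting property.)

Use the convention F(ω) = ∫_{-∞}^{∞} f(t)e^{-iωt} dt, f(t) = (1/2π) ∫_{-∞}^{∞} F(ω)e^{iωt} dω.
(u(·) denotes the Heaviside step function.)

F[g](ω) = \frac{9216 \left(\left(4 i \omega + 5\right)^{2} - 192\right) e^{2 i \omega}}{\left(\left(4 i \omega + 5\right)^{2} + 576\right)^{3}}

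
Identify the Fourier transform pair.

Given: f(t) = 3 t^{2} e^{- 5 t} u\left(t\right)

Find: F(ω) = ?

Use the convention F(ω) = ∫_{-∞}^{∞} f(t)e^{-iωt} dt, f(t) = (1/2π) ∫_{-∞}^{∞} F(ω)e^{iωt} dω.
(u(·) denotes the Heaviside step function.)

F(ω) = \frac{6}{\left(i \omega + 5\right)^{3}}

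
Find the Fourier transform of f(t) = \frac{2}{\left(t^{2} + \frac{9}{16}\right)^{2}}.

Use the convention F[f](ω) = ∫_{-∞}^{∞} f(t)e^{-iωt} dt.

F(ω) = \frac{16 \pi \left(3 \left|{\omega}\right| + 4\right) e^{- \frac{3 \left|{\omega}\right|}{4}}}{27}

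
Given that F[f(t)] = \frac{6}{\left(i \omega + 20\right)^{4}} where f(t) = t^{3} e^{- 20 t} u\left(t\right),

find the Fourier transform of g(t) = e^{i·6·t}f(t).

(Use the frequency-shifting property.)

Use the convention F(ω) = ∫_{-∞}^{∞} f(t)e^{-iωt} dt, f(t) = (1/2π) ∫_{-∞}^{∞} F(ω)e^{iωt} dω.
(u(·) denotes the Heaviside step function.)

F[g](ω) = \frac{6}{\left(i \left(\omega - 6\right) + 20\right)^{4}}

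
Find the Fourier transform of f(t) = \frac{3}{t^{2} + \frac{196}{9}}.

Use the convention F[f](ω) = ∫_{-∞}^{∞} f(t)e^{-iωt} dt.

F(ω) = \frac{9 \pi e^{- \frac{14 \left|{\omega}\right|}{3}}}{14}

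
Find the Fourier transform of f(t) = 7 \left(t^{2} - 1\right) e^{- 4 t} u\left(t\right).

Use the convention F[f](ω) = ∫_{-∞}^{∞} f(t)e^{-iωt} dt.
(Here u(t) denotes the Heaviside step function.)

F(ω) = \frac{7 \left(2 i \omega - \left(i \omega + 4\right)^{3} + 8\right)}{\left(i \omega + 4\right)^{4}}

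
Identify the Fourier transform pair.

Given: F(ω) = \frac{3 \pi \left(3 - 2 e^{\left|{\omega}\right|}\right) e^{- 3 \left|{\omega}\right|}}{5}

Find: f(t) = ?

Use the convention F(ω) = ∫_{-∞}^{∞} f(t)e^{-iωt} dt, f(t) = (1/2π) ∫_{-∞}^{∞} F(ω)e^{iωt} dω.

f(t) = \frac{3 t^{2}}{\left(t^{2} + 4\right) \left(t^{2} + 9\right)}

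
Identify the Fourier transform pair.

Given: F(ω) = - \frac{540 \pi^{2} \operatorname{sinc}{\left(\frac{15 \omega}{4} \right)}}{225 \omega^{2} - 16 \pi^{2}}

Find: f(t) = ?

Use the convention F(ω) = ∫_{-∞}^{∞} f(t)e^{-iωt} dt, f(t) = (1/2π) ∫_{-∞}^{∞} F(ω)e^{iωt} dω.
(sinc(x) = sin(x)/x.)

f(t) = 9 \left(\begin{cases} \frac{\cos{\left(\frac{4 \pi t}{15} \right)}}{2} + \frac{1}{2} & \text{for}\: \left|{t}\right| < \frac{15}{4} \\0 & \text{otherwise} \end{cases}\right)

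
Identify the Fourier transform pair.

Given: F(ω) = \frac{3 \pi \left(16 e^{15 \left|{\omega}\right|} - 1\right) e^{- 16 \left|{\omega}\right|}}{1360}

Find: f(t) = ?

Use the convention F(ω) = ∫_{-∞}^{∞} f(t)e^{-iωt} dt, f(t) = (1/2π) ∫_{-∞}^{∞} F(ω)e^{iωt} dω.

f(t) = \frac{9}{\left(t^{2} + 1\right) \left(t^{2} + 256\right)}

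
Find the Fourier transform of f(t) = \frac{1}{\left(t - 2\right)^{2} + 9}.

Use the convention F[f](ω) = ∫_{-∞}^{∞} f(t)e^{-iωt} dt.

F(ω) = \frac{\pi e^{- 2 i \omega - 3 \left|{\omega}\right|}}{3}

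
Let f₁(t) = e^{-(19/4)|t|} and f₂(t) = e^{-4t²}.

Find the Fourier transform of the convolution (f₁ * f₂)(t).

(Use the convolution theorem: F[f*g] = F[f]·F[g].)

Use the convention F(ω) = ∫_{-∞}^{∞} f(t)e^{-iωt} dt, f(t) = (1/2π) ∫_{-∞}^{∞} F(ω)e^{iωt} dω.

F[f₁*f₂](ω) = \frac{76 \sqrt{\pi} e^{- \frac{\omega^{2}}{16}}}{16 \omega^{2} + 361}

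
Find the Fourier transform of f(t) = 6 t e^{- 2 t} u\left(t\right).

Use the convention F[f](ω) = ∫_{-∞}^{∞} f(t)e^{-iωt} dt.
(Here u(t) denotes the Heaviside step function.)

F(ω) = \frac{6}{\left(i \omega + 2\right)^{2}}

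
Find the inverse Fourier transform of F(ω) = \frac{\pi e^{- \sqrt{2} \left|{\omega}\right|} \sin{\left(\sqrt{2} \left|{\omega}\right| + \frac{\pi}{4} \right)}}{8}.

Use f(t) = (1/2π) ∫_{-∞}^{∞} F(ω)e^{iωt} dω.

f(t) = \frac{1}{t^{4} + 16}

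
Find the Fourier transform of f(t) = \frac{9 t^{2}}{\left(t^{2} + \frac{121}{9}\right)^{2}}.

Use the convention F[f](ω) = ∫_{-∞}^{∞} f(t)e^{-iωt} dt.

F(ω) = \frac{9 \pi \left(3 - 11 \left|{\omega}\right|\right) e^{- \frac{11 \left|{\omega}\right|}{3}}}{22}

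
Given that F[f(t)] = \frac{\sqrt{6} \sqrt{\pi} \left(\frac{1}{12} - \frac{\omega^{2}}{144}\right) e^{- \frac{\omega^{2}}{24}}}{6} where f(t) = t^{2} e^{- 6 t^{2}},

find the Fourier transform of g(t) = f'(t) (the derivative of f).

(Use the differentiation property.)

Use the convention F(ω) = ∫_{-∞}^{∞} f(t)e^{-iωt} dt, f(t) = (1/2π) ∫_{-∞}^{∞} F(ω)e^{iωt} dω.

F[g](ω) = \frac{\sqrt{6} i \sqrt{\pi} \omega \left(12 - \omega^{2}\right) e^{- \frac{\omega^{2}}{24}}}{864}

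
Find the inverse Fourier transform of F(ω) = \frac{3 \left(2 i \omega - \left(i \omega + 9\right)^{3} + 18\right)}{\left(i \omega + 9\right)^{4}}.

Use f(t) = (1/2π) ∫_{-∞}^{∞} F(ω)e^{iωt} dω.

f(t) = 3 \left(t^{2} - 1\right) e^{- 9 t} u\left(t\right)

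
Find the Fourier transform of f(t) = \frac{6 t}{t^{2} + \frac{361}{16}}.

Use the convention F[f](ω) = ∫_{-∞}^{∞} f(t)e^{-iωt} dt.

F(ω) = - 6 i \pi e^{- \frac{19 \left|{\omega}\right|}{4}} \operatorname{sign}{\left(\omega \right)}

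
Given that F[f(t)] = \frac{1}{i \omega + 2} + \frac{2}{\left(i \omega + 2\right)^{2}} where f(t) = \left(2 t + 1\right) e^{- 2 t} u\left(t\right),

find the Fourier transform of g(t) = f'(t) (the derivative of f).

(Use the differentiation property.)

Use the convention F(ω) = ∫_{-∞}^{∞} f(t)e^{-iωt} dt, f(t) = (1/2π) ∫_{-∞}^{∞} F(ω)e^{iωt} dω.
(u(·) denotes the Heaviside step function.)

F[g](ω) = \frac{\omega \left(\omega - 4 i\right)}{\omega^{2} - 4 i \omega - 4}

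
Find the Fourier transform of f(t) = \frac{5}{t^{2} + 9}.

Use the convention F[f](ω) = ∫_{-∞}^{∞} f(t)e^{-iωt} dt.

F(ω) = \frac{5 \pi e^{- 3 \left|{\omega}\right|}}{3}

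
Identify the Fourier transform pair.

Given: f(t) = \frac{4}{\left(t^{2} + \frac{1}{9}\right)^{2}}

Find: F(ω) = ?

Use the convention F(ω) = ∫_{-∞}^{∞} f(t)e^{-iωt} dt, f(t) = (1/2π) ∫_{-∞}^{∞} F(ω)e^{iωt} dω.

F(ω) = 18 \pi \left(\left|{\omega}\right| + 3\right) e^{- \frac{\left|{\omega}\right|}{3}}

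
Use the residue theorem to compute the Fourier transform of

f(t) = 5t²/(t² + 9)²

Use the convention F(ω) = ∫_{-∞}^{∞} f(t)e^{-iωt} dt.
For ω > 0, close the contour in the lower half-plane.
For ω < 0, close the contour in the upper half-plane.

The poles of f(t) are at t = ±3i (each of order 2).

Let g(z) = f(z)e^{-iωz}; for large |z| the factor e^{-iωz} decays in the lower half-plane when ω > 0 and in the upper half-plane when ω < 0.

Case ω > 0 (lower half-plane, clockwise contour ⇒ F(ω) = -2πi·ΣRes):
  Res_{z = - 3 i} g(z) = \frac{5 i \left(1 - 3 \omega\right) e^{- 3 \omega}}{12} (pole of order 2)
  F(ω) = -2πi·ΣRes = \frac{5 \pi \left(1 - 3 \omega\right) e^{- 3 \omega}}{6}

Case ω < 0 (upper half-plane, counterclockwise contour ⇒ F(ω) = +2πi·ΣRes):
  Res_{z = 3 i} g(z) = \frac{5 i \left(- 3 \omega - 1\right) e^{3 \omega}}{12} (pole of order 2)
  F(ω) = 2πi·ΣRes = \frac{5 \pi \left(3 \omega + 1\right) e^{3 \omega}}{6}

Both cases combine into a single formula in |ω|:

F(ω) = \frac{5 \pi \left(1 - 3 \left|{\omega}\right|\right) e^{- 3 \left|{\omega}\right|}}{6}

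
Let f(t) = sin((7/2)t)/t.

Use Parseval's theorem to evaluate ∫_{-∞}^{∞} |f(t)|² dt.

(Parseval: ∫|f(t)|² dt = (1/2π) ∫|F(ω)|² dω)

∫|f(t)|² dt = \frac{7 \pi}{2}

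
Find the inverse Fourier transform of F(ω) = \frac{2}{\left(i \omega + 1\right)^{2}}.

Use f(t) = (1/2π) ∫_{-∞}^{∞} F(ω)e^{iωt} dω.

f(t) = 2 t e^{- t} u\left(t\right)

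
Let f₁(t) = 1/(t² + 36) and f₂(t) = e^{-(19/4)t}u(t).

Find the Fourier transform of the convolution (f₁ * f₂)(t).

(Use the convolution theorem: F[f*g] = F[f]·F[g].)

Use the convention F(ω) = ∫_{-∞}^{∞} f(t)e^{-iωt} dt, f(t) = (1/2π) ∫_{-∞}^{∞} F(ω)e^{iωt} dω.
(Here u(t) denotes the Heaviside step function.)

F[f₁*f₂](ω) = \frac{2 \pi e^{- 6 \left|{\omega}\right|}}{3 \left(4 i \omega + 19\right)}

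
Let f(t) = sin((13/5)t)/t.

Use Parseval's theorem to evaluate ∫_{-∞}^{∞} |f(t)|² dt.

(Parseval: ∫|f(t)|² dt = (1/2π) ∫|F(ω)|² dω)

∫|f(t)|² dt = \frac{13 \pi}{5}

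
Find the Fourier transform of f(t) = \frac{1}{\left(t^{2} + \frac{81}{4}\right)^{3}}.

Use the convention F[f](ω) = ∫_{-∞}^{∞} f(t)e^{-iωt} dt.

F(ω) = \frac{\pi \left(27 \omega^{2} + 18 \left|{\omega}\right| + 4\right) e^{- \frac{9 \left|{\omega}\right|}{2}}}{19683}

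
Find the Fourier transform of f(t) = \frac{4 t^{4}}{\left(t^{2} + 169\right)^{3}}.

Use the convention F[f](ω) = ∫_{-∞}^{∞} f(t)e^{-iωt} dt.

F(ω) = \frac{\pi \left(169 \omega^{2} - 65 \left|{\omega}\right| + 3\right) e^{- 13 \left|{\omega}\right|}}{26}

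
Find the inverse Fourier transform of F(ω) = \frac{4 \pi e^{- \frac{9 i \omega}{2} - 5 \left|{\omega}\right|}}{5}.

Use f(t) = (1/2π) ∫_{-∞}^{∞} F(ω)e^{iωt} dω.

f(t) = \frac{4}{\left(t - \frac{9}{2}\right)^{2} + 25}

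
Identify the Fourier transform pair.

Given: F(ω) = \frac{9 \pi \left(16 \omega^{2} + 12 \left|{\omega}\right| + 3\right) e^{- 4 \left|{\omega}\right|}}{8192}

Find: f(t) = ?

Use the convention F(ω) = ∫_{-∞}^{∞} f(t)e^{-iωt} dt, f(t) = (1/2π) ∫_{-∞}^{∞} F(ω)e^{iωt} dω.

f(t) = \frac{9}{\left(t^{2} + 16\right)^{3}}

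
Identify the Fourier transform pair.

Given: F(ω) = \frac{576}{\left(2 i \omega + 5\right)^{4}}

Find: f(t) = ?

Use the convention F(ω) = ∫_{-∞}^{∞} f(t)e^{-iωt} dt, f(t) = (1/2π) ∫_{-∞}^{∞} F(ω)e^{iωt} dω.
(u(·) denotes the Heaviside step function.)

f(t) = 6 t^{3} e^{- \frac{5 t}{2}} u\left(t\right)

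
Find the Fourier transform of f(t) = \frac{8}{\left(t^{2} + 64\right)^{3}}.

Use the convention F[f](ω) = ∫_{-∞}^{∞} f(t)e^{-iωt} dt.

F(ω) = \frac{\pi \left(64 \omega^{2} + 24 \left|{\omega}\right| + 3\right) e^{- 8 \left|{\omega}\right|}}{32768}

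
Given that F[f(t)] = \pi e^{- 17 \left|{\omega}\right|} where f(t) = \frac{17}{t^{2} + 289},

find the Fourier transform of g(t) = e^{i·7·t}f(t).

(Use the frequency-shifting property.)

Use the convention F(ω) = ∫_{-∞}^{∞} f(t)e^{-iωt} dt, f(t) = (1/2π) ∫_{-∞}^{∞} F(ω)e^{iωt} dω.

F[g](ω) = \pi e^{- 17 \left|{\omega - 7}\right|}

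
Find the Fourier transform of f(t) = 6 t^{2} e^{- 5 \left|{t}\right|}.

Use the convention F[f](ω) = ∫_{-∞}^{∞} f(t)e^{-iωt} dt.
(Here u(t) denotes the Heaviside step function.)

F(ω) = \frac{120 \left(25 - 3 \omega^{2}\right)}{\left(\omega^{2} + 25\right)^{3}}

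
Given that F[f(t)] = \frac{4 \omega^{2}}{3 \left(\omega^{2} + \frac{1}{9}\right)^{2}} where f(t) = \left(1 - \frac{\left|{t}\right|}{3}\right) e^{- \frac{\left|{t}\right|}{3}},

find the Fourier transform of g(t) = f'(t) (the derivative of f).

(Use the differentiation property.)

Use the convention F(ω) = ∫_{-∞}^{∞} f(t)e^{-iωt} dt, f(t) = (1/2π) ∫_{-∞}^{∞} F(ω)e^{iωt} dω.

F[g](ω) = \frac{108 i \omega^{3}}{\left(9 \omega^{2} + 1\right)^{2}}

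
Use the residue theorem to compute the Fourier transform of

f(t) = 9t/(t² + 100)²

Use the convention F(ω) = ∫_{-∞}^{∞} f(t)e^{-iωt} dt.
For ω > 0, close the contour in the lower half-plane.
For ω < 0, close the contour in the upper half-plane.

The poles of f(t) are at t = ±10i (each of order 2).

Let g(z) = f(z)e^{-iωz}; for large |z| the factor e^{-iωz} decays in the lower half-plane when ω > 0 and in the upper half-plane when ω < 0.

Case ω > 0 (lower half-plane, clockwise contour ⇒ F(ω) = -2πi·ΣRes):
  Res_{z = - 10 i} g(z) = \frac{9 \omega e^{- 10 \omega}}{40} (pole of order 2)
  F(ω) = -2πi·ΣRes = - \frac{9 i \pi \omega e^{- 10 \omega}}{20}

Case ω < 0 (upper half-plane, counterclockwise contour ⇒ F(ω) = +2πi·ΣRes):
  Res_{z = 10 i} g(z) = - \frac{9 \omega e^{10 \omega}}{40} (pole of order 2)
  F(ω) = 2πi·ΣRes = - \frac{9 i \pi \omega e^{10 \omega}}{20}

Both cases combine into a single formula in |ω|:

F(ω) = - \frac{9 i \pi \omega e^{- 10 \left|{\omega}\right|}}{20}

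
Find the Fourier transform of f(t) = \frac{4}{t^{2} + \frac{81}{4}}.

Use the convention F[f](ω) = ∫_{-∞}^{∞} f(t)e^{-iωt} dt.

F(ω) = \frac{8 \pi e^{- \frac{9 \left|{\omega}\right|}{2}}}{9}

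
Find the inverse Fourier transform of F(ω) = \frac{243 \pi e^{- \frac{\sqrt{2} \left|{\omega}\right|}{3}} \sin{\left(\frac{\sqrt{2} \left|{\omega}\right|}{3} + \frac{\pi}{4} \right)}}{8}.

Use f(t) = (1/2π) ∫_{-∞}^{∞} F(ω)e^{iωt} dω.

f(t) = \frac{9}{t^{4} + \frac{16}{81}}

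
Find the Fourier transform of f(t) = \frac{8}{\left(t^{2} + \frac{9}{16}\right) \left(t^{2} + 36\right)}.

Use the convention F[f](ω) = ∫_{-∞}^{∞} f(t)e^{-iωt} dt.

F(ω) = - \frac{64 \pi e^{- 6 \left|{\omega}\right|}}{1701} + \frac{512 \pi e^{- \frac{3 \left|{\omega}\right|}{4}}}{1701}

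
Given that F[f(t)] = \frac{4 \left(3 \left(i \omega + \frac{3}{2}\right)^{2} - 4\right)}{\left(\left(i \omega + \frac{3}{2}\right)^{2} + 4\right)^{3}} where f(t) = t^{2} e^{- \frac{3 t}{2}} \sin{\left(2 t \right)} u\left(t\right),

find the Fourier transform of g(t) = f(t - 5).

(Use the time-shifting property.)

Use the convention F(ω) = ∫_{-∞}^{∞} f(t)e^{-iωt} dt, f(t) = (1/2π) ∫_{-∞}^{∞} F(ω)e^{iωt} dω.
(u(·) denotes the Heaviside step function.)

F[g](ω) = \frac{64 \left(3 \left(2 i \omega + 3\right)^{2} - 16\right) e^{- 5 i \omega}}{\left(\left(2 i \omega + 3\right)^{2} + 16\right)^{3}}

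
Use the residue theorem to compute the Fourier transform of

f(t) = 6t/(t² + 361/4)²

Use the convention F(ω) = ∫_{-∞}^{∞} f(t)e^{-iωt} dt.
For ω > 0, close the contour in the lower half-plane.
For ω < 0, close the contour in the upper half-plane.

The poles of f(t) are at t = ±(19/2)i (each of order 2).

Let g(z) = f(z)e^{-iωz}; for large |z| the factor e^{-iωz} decays in the lower half-plane when ω > 0 and in the upper half-plane when ω < 0.

Case ω > 0 (lower half-plane, clockwise contour ⇒ F(ω) = -2πi·ΣRes):
  Res_{z = - \frac{19 i}{2}} g(z) = \frac{3 \omega e^{- \frac{19 \omega}{2}}}{19} (pole of order 2)
  F(ω) = -2πi·ΣRes = - \frac{6 i \pi \omega e^{- \frac{19 \omega}{2}}}{19}

Case ω < 0 (upper half-plane, counterclockwise contour ⇒ F(ω) = +2πi·ΣRes):
  Res_{z = \frac{19 i}{2}} g(z) = - \frac{3 \omega e^{\frac{19 \omega}{2}}}{19} (pole of order 2)
  F(ω) = 2πi·ΣRes = - \frac{6 i \pi \omega e^{\frac{19 \omega}{2}}}{19}

Both cases combine into a single formula in |ω|:

F(ω) = - \frac{6 i \pi \omega e^{- \frac{19 \left|{\omega}\right|}{2}}}{19}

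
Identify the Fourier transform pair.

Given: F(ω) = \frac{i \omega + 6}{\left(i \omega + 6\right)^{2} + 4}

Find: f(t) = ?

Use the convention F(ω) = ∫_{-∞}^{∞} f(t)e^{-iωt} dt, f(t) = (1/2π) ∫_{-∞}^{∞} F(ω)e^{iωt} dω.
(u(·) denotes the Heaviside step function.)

f(t) = e^{- 6 t} \cos{\left(2 t \right)} u\left(t\right)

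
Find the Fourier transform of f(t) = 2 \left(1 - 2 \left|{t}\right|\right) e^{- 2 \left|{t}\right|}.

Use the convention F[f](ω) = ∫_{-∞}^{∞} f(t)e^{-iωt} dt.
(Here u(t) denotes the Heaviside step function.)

F(ω) = \frac{16 \omega^{2}}{\left(\omega^{2} + 4\right)^{2}}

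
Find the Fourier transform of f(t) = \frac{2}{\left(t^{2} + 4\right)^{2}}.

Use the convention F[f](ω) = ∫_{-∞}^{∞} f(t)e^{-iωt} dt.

F(ω) = \frac{\pi \left(2 \left|{\omega}\right| + 1\right) e^{- 2 \left|{\omega}\right|}}{8}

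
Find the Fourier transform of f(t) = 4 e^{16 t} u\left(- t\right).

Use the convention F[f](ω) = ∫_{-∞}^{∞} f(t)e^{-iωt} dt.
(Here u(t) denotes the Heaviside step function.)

F(ω) = - \frac{4}{i \omega - 16}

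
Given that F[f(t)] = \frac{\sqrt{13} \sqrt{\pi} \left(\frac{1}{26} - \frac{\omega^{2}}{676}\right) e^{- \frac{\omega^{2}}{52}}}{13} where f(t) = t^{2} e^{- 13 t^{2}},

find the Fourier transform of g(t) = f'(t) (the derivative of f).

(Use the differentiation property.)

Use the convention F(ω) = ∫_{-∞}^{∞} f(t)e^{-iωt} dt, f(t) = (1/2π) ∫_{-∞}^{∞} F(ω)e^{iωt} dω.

F[g](ω) = \frac{\sqrt{13} i \sqrt{\pi} \omega \left(26 - \omega^{2}\right) e^{- \frac{\omega^{2}}{52}}}{8788}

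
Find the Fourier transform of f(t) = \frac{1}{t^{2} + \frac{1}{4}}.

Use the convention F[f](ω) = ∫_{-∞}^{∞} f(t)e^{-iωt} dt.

F(ω) = 2 \pi e^{- \frac{\left|{\omega}\right|}{2}}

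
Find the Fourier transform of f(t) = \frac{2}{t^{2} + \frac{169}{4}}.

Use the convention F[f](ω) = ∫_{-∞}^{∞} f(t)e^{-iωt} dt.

F(ω) = \frac{4 \pi e^{- \frac{13 \left|{\omega}\right|}{2}}}{13}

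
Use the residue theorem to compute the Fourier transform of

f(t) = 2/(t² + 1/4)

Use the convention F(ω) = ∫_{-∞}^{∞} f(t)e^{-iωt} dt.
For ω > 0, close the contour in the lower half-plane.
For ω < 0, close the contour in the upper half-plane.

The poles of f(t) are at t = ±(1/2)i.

Let g(z) = f(z)e^{-iωz}; for large |z| the factor e^{-iωz} decays in the lower half-plane when ω > 0 and in the upper half-plane when ω < 0.

Case ω > 0 (lower half-plane, clockwise contour ⇒ F(ω) = -2πi·ΣRes):
  Res_{z = - \frac{i}{2}} g(z) = 2 i e^{- \frac{\omega}{2}}
  F(ω) = -2πi·ΣRes = 4 \pi e^{- \frac{\omega}{2}}

Case ω < 0 (upper half-plane, counterclockwise contour ⇒ F(ω) = +2πi·ΣRes):
  Res_{z = \frac{i}{2}} g(z) = - 2 i e^{\frac{\omega}{2}}
  F(ω) = 2πi·ΣRes = 4 \pi e^{\frac{\omega}{2}}

Both cases combine into a single formula in |ω|:

F(ω) = 4 \pi e^{- \frac{\left|{\omega}\right|}{2}}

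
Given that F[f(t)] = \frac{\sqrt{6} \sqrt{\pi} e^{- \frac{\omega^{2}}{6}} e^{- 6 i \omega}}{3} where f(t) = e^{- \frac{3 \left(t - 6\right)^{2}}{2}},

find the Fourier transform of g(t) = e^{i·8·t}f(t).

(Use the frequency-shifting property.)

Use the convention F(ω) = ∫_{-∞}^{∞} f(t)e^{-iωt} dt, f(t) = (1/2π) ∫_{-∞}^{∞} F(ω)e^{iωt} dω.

F[g](ω) = \frac{\sqrt{6} \sqrt{\pi} e^{- \frac{\left(\omega - 8\right) \left(\omega - 8 + 36 i\right)}{6}}}{3}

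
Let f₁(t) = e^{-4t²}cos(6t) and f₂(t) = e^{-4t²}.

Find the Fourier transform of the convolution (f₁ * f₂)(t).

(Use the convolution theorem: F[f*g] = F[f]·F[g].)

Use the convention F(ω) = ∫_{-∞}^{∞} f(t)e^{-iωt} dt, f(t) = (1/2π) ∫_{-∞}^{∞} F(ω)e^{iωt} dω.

F[f₁*f₂](ω) = \frac{\pi \left(e^{\frac{3 \omega}{2}} + 1\right) e^{- \frac{\omega^{2}}{8} - \frac{3 \omega}{4} - \frac{9}{4}}}{8}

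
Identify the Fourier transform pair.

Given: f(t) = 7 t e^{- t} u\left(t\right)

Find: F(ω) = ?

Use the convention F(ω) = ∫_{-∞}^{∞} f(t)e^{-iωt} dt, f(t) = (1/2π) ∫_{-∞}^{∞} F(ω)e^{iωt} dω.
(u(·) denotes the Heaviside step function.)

F(ω) = \frac{7}{\left(i \omega + 1\right)^{2}}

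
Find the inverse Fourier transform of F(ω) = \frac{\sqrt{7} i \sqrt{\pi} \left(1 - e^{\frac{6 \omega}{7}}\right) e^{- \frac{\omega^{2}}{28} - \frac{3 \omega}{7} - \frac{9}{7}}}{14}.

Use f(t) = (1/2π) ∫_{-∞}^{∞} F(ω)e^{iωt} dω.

f(t) = e^{- 7 t^{2}} \sin{\left(6 t \right)}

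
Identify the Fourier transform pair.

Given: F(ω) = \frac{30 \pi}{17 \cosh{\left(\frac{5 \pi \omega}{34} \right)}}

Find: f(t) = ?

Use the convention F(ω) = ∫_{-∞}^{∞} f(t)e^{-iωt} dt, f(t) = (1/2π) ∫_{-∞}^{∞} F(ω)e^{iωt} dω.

f(t) = \frac{6}{\cosh{\left(\frac{17 t}{5} \right)}}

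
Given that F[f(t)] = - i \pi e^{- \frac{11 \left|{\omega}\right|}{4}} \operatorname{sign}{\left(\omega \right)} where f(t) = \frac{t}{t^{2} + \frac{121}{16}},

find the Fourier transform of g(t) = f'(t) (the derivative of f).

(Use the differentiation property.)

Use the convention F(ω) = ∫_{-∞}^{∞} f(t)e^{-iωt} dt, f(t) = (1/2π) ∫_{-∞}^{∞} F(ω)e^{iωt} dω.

F[g](ω) = \pi \omega e^{- \frac{11 \left|{\omega}\right|}{4}} \operatorname{sign}{\left(\omega \right)}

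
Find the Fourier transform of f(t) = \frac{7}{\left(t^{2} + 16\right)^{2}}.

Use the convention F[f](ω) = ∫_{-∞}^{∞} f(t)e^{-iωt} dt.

F(ω) = \frac{7 \pi \left(4 \left|{\omega}\right| + 1\right) e^{- 4 \left|{\omega}\right|}}{128}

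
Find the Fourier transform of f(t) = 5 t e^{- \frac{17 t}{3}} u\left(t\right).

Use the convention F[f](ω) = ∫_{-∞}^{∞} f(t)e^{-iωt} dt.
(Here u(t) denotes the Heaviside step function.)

F(ω) = \frac{45}{\left(3 i \omega + 17\right)^{2}}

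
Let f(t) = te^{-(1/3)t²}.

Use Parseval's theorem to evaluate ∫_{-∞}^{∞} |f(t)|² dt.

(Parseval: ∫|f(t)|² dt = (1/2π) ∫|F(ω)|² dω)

∫|f(t)|² dt = \frac{3 \sqrt{6} \sqrt{\pi}}{8}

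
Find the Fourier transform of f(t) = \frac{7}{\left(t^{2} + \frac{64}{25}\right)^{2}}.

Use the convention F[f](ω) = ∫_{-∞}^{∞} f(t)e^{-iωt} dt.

F(ω) = \frac{175 \pi \left(8 \left|{\omega}\right| + 5\right) e^{- \frac{8 \left|{\omega}\right|}{5}}}{1024}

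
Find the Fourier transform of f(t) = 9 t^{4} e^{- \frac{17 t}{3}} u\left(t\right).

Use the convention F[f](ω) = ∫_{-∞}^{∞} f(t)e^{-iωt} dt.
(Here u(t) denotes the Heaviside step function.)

F(ω) = \frac{52488}{\left(3 i \omega + 17\right)^{5}}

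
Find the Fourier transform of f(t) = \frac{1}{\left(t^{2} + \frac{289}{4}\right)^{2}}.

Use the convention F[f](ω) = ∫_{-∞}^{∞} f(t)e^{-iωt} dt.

F(ω) = \frac{2 \pi \left(17 \left|{\omega}\right| + 2\right) e^{- \frac{17 \left|{\omega}\right|}{2}}}{4913}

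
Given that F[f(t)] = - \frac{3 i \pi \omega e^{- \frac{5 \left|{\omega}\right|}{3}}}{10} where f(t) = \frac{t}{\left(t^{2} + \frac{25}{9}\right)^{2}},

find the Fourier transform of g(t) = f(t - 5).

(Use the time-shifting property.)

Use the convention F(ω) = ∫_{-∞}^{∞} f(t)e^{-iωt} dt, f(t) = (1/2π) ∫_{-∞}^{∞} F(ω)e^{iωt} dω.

F[g](ω) = - \frac{3 i \pi \omega e^{- 5 i \omega - \frac{5 \left|{\omega}\right|}{3}}}{10}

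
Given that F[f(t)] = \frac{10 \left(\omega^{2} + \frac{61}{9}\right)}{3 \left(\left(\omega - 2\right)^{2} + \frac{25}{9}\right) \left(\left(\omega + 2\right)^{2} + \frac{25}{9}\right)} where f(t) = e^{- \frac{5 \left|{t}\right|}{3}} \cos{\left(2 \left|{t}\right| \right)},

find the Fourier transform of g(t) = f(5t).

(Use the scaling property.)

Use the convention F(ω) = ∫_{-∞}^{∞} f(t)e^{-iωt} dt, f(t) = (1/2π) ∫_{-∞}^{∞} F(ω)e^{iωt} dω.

F[g](ω) = \frac{150 \left(9 \omega^{2} + 1525\right)}{81 \omega^{4} - 4950 \omega^{2} + 2325625}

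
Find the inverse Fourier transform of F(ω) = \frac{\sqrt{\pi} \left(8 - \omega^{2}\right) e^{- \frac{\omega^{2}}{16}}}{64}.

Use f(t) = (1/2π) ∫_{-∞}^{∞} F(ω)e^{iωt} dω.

f(t) = 2 t^{2} e^{- 4 t^{2}}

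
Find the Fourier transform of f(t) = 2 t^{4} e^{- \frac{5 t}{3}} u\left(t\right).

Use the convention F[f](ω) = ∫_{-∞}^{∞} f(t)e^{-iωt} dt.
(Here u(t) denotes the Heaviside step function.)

F(ω) = \frac{11664}{\left(3 i \omega + 5\right)^{5}}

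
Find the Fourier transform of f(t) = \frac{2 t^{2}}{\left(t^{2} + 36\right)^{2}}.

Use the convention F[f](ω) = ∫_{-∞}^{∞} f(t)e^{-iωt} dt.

F(ω) = \frac{\pi \left(1 - 6 \left|{\omega}\right|\right) e^{- 6 \left|{\omega}\right|}}{6}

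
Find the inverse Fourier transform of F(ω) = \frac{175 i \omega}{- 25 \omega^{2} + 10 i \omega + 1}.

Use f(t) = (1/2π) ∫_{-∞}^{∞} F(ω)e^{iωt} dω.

f(t) = 7 \left(1 - \frac{t}{5}\right) e^{- \frac{t}{5}} u\left(t\right)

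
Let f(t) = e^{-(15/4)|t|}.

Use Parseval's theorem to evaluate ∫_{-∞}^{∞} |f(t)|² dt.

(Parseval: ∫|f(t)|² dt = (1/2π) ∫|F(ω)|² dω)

∫|f(t)|² dt = \frac{4}{15}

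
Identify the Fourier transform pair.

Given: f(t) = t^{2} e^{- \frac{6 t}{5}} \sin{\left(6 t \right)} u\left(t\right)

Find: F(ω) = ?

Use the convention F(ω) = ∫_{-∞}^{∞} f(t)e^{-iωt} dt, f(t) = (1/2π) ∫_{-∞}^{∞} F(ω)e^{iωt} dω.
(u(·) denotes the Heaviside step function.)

F(ω) = \frac{22500 \left(\left(5 i \omega + 6\right)^{2} - 300\right)}{\left(\left(5 i \omega + 6\right)^{2} + 900\right)^{3}}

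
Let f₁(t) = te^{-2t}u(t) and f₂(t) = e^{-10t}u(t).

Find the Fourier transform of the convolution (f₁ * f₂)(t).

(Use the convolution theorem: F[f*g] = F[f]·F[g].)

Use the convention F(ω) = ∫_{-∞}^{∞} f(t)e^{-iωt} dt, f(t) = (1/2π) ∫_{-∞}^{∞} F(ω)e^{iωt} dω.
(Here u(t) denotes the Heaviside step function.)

F[f₁*f₂](ω) = \frac{1}{\left(i \omega + 2\right)^{2} \left(i \omega + 10\right)}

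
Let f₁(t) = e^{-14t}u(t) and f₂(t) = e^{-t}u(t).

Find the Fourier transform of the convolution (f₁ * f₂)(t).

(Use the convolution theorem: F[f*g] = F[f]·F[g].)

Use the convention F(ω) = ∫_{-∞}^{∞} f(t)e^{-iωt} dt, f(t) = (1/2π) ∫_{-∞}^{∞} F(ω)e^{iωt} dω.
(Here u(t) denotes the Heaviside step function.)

F[f₁*f₂](ω) = \frac{1}{\left(i \omega + 1\right) \left(i \omega + 14\right)}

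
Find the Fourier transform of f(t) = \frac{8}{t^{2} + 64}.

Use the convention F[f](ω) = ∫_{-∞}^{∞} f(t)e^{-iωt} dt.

F(ω) = \pi e^{- 8 \left|{\omega}\right|}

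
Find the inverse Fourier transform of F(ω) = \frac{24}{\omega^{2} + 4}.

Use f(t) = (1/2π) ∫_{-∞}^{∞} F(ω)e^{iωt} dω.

f(t) = 6 e^{- 2 \left|{t}\right|}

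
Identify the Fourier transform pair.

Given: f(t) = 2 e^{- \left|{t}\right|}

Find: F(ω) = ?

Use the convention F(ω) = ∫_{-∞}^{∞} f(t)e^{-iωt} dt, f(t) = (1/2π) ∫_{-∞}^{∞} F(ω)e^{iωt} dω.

F(ω) = \frac{4}{\omega^{2} + 1}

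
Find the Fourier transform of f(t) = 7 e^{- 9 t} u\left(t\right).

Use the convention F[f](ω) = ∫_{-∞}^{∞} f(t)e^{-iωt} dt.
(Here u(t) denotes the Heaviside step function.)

F(ω) = \frac{7}{i \omega + 9}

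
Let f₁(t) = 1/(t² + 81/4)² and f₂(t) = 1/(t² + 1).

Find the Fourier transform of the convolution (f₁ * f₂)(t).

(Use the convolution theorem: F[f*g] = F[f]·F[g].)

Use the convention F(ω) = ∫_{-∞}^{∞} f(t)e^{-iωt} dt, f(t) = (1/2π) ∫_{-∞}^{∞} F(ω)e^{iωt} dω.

F[f₁*f₂](ω) = \frac{2 \pi^{2} \left(9 \left|{\omega}\right| + 2\right) e^{- \frac{11 \left|{\omega}\right|}{2}}}{729}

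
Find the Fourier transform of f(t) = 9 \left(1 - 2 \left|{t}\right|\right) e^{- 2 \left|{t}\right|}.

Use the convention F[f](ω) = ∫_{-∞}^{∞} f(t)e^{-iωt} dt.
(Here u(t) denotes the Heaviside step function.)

F(ω) = \frac{72 \omega^{2}}{\left(\omega^{2} + 4\right)^{2}}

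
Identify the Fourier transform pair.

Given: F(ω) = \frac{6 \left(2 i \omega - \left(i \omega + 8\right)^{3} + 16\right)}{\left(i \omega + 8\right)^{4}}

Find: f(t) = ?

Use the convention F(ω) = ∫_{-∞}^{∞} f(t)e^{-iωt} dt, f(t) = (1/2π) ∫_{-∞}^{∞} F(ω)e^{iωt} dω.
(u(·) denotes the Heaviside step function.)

f(t) = 6 \left(t^{2} - 1\right) e^{- 8 t} u\left(t\right)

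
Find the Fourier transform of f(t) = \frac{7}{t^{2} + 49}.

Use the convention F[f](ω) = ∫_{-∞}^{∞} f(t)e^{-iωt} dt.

F(ω) = \pi e^{- 7 \left|{\omega}\right|}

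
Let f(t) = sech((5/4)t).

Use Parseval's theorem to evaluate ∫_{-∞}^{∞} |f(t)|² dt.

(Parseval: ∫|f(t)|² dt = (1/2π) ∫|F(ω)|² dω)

∫|f(t)|² dt = \frac{8}{5}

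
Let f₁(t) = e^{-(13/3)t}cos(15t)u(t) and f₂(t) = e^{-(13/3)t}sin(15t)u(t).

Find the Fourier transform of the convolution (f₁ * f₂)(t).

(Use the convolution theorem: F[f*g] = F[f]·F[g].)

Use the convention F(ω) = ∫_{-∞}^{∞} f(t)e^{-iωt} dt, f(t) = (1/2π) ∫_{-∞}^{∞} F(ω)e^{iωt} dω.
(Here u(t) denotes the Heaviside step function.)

F[f₁*f₂](ω) = \frac{405 \left(3 i \omega + 13\right)}{\left(\left(3 i \omega + 13\right)^{2} + 2025\right)^{2}}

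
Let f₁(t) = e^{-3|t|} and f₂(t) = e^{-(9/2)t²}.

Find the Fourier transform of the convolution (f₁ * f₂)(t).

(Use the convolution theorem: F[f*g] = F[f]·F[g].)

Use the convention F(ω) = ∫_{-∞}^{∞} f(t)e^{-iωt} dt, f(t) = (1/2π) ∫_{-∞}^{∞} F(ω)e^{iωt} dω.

F[f₁*f₂](ω) = \frac{2 \sqrt{2} \sqrt{\pi} e^{- \frac{\omega^{2}}{18}}}{\omega^{2} + 9}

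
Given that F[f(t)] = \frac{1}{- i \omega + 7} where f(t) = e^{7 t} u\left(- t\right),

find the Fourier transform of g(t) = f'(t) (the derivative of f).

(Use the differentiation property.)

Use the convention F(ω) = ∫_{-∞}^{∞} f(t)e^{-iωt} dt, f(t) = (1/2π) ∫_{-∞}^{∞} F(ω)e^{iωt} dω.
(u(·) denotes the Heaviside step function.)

F[g](ω) = - \frac{\omega}{\omega + 7 i}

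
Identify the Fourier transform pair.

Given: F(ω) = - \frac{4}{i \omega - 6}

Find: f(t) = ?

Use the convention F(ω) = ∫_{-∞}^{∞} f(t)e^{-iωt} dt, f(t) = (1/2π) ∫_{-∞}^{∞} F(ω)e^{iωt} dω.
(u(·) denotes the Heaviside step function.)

f(t) = 4 e^{6 t} u\left(- t\right)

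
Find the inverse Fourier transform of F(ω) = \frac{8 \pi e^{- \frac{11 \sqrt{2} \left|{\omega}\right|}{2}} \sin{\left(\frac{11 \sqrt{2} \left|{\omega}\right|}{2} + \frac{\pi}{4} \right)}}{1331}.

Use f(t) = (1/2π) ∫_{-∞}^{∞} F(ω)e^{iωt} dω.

f(t) = \frac{8}{t^{4} + 14641}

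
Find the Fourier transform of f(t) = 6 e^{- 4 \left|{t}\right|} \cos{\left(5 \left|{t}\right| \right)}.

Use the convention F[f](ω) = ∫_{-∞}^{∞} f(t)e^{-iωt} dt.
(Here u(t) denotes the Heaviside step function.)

F(ω) = \frac{48 \left(\omega^{2} + 41\right)}{\omega^{4} - 18 \omega^{2} + 1681}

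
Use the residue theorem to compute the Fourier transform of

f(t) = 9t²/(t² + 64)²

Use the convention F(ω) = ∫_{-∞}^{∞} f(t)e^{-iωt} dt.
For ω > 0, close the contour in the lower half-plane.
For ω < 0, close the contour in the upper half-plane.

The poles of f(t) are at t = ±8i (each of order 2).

Let g(z) = f(z)e^{-iωz}; for large |z| the factor e^{-iωz} decays in the lower half-plane when ω > 0 and in the upper half-plane when ω < 0.

Case ω > 0 (lower half-plane, clockwise contour ⇒ F(ω) = -2πi·ΣRes):
  Res_{z = - 8 i} g(z) = \frac{9 i \left(1 - 8 \omega\right) e^{- 8 \omega}}{32} (pole of order 2)
  F(ω) = -2πi·ΣRes = \frac{9 \pi \left(1 - 8 \omega\right) e^{- 8 \omega}}{16}

Case ω < 0 (upper half-plane, counterclockwise contour ⇒ F(ω) = +2πi·ΣRes):
  Res_{z = 8 i} g(z) = \frac{9 i \left(- 8 \omega - 1\right) e^{8 \omega}}{32} (pole of order 2)
  F(ω) = 2πi·ΣRes = \frac{9 \pi \left(8 \omega + 1\right) e^{8 \omega}}{16}

Both cases combine into a single formula in |ω|:

F(ω) = \frac{9 \pi \left(1 - 8 \left|{\omega}\right|\right) e^{- 8 \left|{\omega}\right|}}{16}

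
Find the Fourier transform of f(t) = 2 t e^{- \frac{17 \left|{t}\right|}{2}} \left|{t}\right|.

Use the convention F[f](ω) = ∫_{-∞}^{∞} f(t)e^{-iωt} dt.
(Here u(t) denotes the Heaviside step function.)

F(ω) = \frac{128 i \omega \left(4 \omega^{2} - 867\right)}{\left(4 \omega^{2} + 289\right)^{3}}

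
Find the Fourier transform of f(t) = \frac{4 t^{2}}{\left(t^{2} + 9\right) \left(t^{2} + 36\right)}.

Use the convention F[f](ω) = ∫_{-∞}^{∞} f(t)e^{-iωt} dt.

F(ω) = \frac{4 \pi \left(2 - e^{3 \left|{\omega}\right|}\right) e^{- 6 \left|{\omega}\right|}}{9}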